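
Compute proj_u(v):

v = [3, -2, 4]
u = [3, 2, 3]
proj_u(v) = [51/22, 17/11, 51/22]

v·u = (3)(3) + (-2)(2) + (4)(3) = 17
u·u = (3)² + (2)² + (3)² = 22
proj_u(v) = (v·u / u·u) × u = (17/22) × u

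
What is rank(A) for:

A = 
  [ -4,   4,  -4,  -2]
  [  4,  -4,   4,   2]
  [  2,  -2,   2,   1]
Row reduce:
R2 → R2 + (1)·R1
R3 → R3 + (1/2)·R1
REF = 
  [ -4,   4,  -4,  -2]
  [  0,   0,   0,   0]
  [  0,   0,   0,   0]
Pivot columns: 1 → 1 pivot.

rank(A) = 1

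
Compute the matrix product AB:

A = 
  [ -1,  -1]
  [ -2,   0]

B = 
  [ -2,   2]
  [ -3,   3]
A is 2×2 and B is 2×2, so AB is 2×2. Each entry is (row of A)·(column of B):
AB[1,1] = (-1)(-2) + (-1)(-3) = 5
AB[1,2] = (-1)(2) + (-1)(3) = -5
AB[2,1] = (-2)(-2) + (0)(-3) = 4
AB[2,2] = (-2)(2) + (0)(3) = -4

AB = 
  [  5,  -5]
  [  4,  -4]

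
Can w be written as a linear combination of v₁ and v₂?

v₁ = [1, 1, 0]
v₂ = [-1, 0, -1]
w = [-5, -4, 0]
No

Form the augmented matrix and row-reduce:
[v₁|v₂|w] = 
  [  1,  -1,  -5]
  [  1,   0,  -4]
  [  0,  -1,   0]
R2 → R2 - (1)·R1
R3 → R3 + (1)·R2
REF = 
  [  1,  -1,  -5]
  [  0,   1,   1]
  [  0,   0,   1]

Row 3 reads [0 0 | 1], i.e. 0 = 1, so the system is inconsistent and w ∉ span{v₁, v₂}.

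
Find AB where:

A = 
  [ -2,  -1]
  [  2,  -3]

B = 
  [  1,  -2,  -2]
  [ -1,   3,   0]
AB = 
  [ -1,   1,   4]
  [  5, -13,  -4]

A is 2×2 and B is 2×3, so AB is 2×3. Each entry is (row of A)·(column of B):
AB[1,1] = (-2)(1) + (-1)(-1) = -1
AB[1,2] = (-2)(-2) + (-1)(3) = 1
AB[1,3] = (-2)(-2) + (-1)(0) = 4
AB[2,1] = (2)(1) + (-3)(-1) = 5
AB[2,2] = (2)(-2) + (-3)(3) = -13
AB[2,3] = (2)(-2) + (-3)(0) = -4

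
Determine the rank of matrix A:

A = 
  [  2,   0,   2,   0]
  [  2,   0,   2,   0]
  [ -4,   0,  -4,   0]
rank(A) = 1

Row reduce:
R2 → R2 - (1)·R1
R3 → R3 + (2)·R1
REF = 
  [  2,   0,   2,   0]
  [  0,   0,   0,   0]
  [  0,   0,   0,   0]
Pivot columns: 1 → 1 pivot.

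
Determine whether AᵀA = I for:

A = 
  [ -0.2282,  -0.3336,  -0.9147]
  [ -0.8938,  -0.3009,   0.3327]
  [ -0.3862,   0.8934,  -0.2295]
Yes

AᵀA = 
  [  1.0001,   0,   0]
  [  0,   1,   0]
  [  0,   0,   1]
≈ I (equal to I up to the 4-dp rounding of the entries)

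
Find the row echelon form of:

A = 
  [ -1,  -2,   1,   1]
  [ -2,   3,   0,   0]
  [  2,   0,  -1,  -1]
Row operations:
R2 → R2 - (2)·R1
R3 → R3 + (2)·R1
R3 → R3 + (4/7)·R2

Resulting echelon form:
REF = 
  [  -1,   -2,    1,    1]
  [   0,    7,   -2,   -2]
  [   0,    0, -1/7, -1/7]

Rank = 3 (number of non-zero pivot rows).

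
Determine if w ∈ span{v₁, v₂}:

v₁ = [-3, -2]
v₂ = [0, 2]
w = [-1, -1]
Yes

Form the augmented matrix and row-reduce:
[v₁|v₂|w] = 
  [ -3,   0,  -1]
  [ -2,   2,  -1]
R2 → R2 - (2/3)·R1
REF = 
  [  -3,    0,   -1]
  [   0,    2, -1/3]

No row of the form [0 0 | nonzero], so the system is consistent. Back-substitution gives c₁ = 1/3, c₂ = -1/6: w = (1/3)·v₁ + (-1/6)·v₂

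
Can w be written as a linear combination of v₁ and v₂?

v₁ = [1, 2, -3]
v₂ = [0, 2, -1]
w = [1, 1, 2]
No

Form the augmented matrix and row-reduce:
[v₁|v₂|w] = 
  [  1,   0,   1]
  [  2,   2,   1]
  [ -3,  -1,   2]
R2 → R2 - (2)·R1
R3 → R3 + (3)·R1
R3 → R3 + (1/2)·R2
REF = 
  [  1,   0,   1]
  [  0,   2,  -1]
  [  0,   0, 9/2]

Row 3 reads [0 0 | 9/2], i.e. 0 = 9/2, so the system is inconsistent and w ∉ span{v₁, v₂}.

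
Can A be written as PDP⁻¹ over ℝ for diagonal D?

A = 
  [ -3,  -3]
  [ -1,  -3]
Yes

tr(A) = -6, det(A) = 6
Characteristic polynomial: λ² - tr(A)λ + det(A) = λ² + 6λ + 6
λ² + 6λ + 6 = 0  ⇒  λ = (-6 ± √((6)² - 4·(6)))/2 = (-6 ± √(12))/2
  = -3 + √3,  -3 - √3
Eigenvalues: -3 + √3, -3 - √3  (≈ -1.268, -4.732)
The two irrational eigenvalues are distinct (simple), so each has alg. mult. = geom. mult. = 1.
Sum of geometric multiplicities equals n, so A has n independent eigenvectors.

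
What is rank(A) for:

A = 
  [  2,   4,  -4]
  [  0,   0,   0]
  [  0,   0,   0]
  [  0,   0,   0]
rank(A) = 1

Row reduce:
(no row operations needed)
REF = 
  [  2,   4,  -4]
  [  0,   0,   0]
  [  0,   0,   0]
  [  0,   0,   0]
Pivot columns: 1 → 1 pivot.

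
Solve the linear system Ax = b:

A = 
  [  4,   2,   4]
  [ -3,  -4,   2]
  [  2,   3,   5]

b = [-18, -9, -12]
Row reduce the augmented matrix [A|b]:
R2 → R2 + (3/4)·R1
R3 → R3 - (1/2)·R1
R3 → R3 + (4/5)·R2
REF = 
  [    4,     2,     4,   -18]
  [    0,  -5/2,     5, -45/2]
  [    0,     0,     7,   -21]

Back-substitution:
x₃ = (-21) / 7 = -3
x₂ = (-45/2 - (5)(-3)) / (-5/2) = 3
x₁ = (-18 - (2)(3) - (4)(-3)) / 4 = -3

x = [-3, 3, -3]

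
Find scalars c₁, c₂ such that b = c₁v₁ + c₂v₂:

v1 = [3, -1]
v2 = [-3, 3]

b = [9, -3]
c1 = 3, c2 = 0

b = 3·v1 + 0·v2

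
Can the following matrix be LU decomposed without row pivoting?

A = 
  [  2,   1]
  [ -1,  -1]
Yes.
A[1,1] = 2 ≠ 0, so Gaussian elimination proceeds without a row swap: multiplier ℓ₂₁ = (-1)/(2) = -1/2, and U[2,2] = -1 - (-1/2)(1) = -1/2.
L = 
  [   1,    0]
  [-1/2,    1]
U = 
  [   2,    1]
  [   0, -1/2]
Check row 2 of LU: [(-1/2)(2), (-1/2)(1) + (-1/2)] = [-1, -1] = row 2 of A ✓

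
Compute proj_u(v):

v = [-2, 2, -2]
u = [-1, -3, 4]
v·u = (-2)(-1) + (2)(-3) + (-2)(4) = -12
u·u = (-1)² + (-3)² + (4)² = 26
proj_u(v) = (v·u / u·u) × u = (-12/26) × u = (-6/13) × u

proj_u(v) = [6/13, 18/13, -24/13]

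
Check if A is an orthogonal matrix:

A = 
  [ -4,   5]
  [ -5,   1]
No

AᵀA = 
  [ 41, -25]
  [-25,  26]
≠ I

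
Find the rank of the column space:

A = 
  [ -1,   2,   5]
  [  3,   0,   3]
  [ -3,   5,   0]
Row reduce:
R2 → R2 + (3)·R1
R3 → R3 - (3)·R1
R3 → R3 + (1/6)·R2
REF = 
  [ -1,   2,   5]
  [  0,   6,  18]
  [  0,   0, -12]
Pivot columns: 1, 2, 3 → 3 pivots.
dim(Col(A)) = number of pivot columns = 3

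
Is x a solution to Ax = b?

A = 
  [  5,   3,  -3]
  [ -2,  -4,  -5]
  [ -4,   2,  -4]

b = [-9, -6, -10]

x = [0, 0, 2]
No

Ax = [-6, -10, -8] ≠ b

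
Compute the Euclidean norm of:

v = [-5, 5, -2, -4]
8.367

||v||₂ = √((-5)² + (5)² + (-2)² + (-4)²) = √70 = 8.367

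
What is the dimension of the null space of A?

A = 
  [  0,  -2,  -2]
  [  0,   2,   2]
nullity(A) = 2

Row reduce:
R2 → R2 + (1)·R1
REF = 
  [  0,  -2,  -2]
  [  0,   0,   0]
Pivot columns: 2 → 1 pivot.
rank(A) = 1, so nullity(A) = 3 - 1 = 2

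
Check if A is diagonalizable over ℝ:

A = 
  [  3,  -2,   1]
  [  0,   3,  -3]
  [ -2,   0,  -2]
No

Characteristic polynomial: det(λI - A) = λ³ - 4λ² - λ + 24
By the rational root theorem any rational root is an integer dividing 24; none of those is a root, so p(λ) has no rational roots and hence (being an irreducible cubic) no repeated roots.
Discriminant of the cubic: Δ = -7660
Δ < 0 ⇒ one real eigenvalue and a complex-conjugate pair: λ ≈ 3.036 + 1.538i, 3.036 - 1.538i, -2.072
Has complex eigenvalues (not diagonalizable over ℝ).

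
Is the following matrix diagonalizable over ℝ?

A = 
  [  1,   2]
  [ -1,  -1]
No

tr(A) = 0, det(A) = 1
Characteristic polynomial: λ² - tr(A)λ + det(A) = λ² + 1
λ² + 1 = 0  ⇒  λ = (0 ± √((0)² - 4·(1)))/2 = (0 ± √(-4))/2
  = i,  -i
Eigenvalues: i, -i  (≈ 0 + 1i, 0 - 1i)
Has complex eigenvalues (not diagonalizable over ℝ).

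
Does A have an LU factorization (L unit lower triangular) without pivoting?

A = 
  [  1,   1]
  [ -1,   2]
Yes.
A[1,1] = 1 ≠ 0, so Gaussian elimination proceeds without a row swap: multiplier ℓ₂₁ = (-1)/(1) = -1, and U[2,2] = 2 - (-1)(1) = 3.
L = 
  [  1,   0]
  [ -1,   1]
U = 
  [  1,   1]
  [  0,   3]
Check row 2 of LU: [(-1)(1), (-1)(1) + 3] = [-1, 2] = row 2 of A ✓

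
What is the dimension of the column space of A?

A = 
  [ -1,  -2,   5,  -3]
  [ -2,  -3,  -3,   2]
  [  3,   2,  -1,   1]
Row reduce:
R2 → R2 - (2)·R1
R3 → R3 + (3)·R1
R3 → R3 + (4)·R2
REF = 
  [ -1,  -2,   5,  -3]
  [  0,   1, -13,   8]
  [  0,   0, -38,  24]
Pivot columns: 1, 2, 3 → 3 pivots.
dim(Col(A)) = number of pivot columns = 3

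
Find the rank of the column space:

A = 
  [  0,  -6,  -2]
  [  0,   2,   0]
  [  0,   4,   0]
Row reduce:
R2 → R2 + (1/3)·R1
R3 → R3 + (2/3)·R1
R3 → R3 - (2)·R2
REF = 
  [   0,   -6,   -2]
  [   0,    0, -2/3]
  [   0,    0,    0]
Pivot columns: 2, 3 → 2 pivots.
dim(Col(A)) = number of pivot columns = 2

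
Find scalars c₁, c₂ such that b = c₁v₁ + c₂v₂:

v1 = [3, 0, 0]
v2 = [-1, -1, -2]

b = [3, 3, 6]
c1 = 0, c2 = -3

b = 0·v1 + -3·v2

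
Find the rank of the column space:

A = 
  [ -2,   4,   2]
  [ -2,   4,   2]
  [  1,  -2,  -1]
Row reduce:
R2 → R2 - (1)·R1
R3 → R3 + (1/2)·R1
REF = 
  [ -2,   4,   2]
  [  0,   0,   0]
  [  0,   0,   0]
Pivot columns: 1 → 1 pivot.
dim(Col(A)) = number of pivot columns = 1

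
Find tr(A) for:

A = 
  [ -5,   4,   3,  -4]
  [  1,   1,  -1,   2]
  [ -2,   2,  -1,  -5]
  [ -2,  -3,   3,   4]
-1

tr(A) = -5 + 1 + -1 + 4 = -1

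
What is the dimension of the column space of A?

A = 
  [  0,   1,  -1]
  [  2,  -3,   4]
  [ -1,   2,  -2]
dim(Col(A)) = 3

Row reduce:
Swap R1 ↔ R2
R3 → R3 + (1/2)·R1
R3 → R3 - (1/2)·R2
REF = 
  [  2,  -3,   4]
  [  0,   1,  -1]
  [  0,   0, 1/2]
Pivot columns: 1, 2, 3 → 3 pivots.
dim(Col(A)) = number of pivot columns = 3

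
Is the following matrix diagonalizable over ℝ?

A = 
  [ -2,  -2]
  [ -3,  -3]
Yes

tr(A) = -5, det(A) = 0
Characteristic polynomial: λ² - tr(A)λ + det(A) = λ² + 5λ
λ² + 5λ = λ(λ + 5)
Eigenvalues: 0, -5
λ=-5: alg. mult. = 1, geom. mult. = 2 - rank(A - (-5)I) = 2 - 1 = 1
λ=0: alg. mult. = 1, geom. mult. = 2 - rank(A - (0)I) = 2 - 1 = 1
Sum of geometric multiplicities equals n, so A has n independent eigenvectors.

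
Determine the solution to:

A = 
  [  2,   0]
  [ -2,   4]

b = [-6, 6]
Row reduce the augmented matrix [A|b]:
R2 → R2 + (1)·R1
REF = 
  [  2,   0,  -6]
  [  0,   4,   0]

Back-substitution:
x₂ = 0 / 4 = 0
x₁ = (-6 - (0)(0)) / 2 = -3

x = [-3, 0]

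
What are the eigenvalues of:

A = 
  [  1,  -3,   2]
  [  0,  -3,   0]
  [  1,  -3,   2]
λ = 0, 3, -3

Characteristic polynomial: det(λI - A) = λ³ - 9λ
The constant term is 0, so λ = 0 is a root: p(λ) = λ(λ² - 9)
λ² - 9 = (λ + 3)(λ - 3)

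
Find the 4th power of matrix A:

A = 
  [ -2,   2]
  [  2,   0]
A^4 = 
  [ 80, -48]
  [-48,  32]

A² = A·A:
A²[1,1] = (-2)(-2) + (2)(2) = 8
A²[1,2] = (-2)(2) + (2)(0) = -4
A²[2,1] = (2)(-2) + (0)(2) = -4
A²[2,2] = (2)(2) + (0)(0) = 4
A² = 
  [  8,  -4]
  [ -4,   4]

A^3 = A^2·A:
A^3[1,1] = (8)(-2) + (-4)(2) = -24
A^3[1,2] = (8)(2) + (-4)(0) = 16
A^3[2,1] = (-4)(-2) + (4)(2) = 16
A^3[2,2] = (-4)(2) + (4)(0) = -8
A^3 = 
  [-24,  16]
  [ 16,  -8]

A^4 = A^3·A:
A^4[1,1] = (-24)(-2) + (16)(2) = 80
A^4[1,2] = (-24)(2) + (16)(0) = -48
A^4[2,1] = (16)(-2) + (-8)(2) = -48
A^4[2,2] = (16)(2) + (-8)(0) = 32
A^4 = 
  [ 80, -48]
  [-48,  32]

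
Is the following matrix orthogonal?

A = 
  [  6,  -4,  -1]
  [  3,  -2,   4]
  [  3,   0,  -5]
No

AᵀA = 
  [ 54, -30,  -9]
  [-30,  20,  -4]
  [ -9,  -4,  42]
≠ I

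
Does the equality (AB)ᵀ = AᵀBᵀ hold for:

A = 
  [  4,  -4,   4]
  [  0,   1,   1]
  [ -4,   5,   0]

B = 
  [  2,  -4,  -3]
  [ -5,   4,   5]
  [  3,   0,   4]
No

(AB)ᵀ = 
  [ 40,  -2, -33]
  [-32,   4,  36]
  [-16,   9,  37]

AᵀBᵀ = 
  [ 20, -40,  -4]
  [-27,  49,   8]
  [  4, -16,  12]

The two matrices differ, so (AB)ᵀ ≠ AᵀBᵀ in general. The correct identity is (AB)ᵀ = BᵀAᵀ.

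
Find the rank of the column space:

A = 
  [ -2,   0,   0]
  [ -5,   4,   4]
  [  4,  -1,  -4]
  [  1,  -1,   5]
dim(Col(A)) = 3

Row reduce:
R2 → R2 - (5/2)·R1
R3 → R3 + (2)·R1
R4 → R4 + (1/2)·R1
R3 → R3 + (1/4)·R2
R4 → R4 + (1/4)·R2
R4 → R4 + (2)·R3
REF = 
  [ -2,   0,   0]
  [  0,   4,   4]
  [  0,   0,  -3]
  [  0,   0,   0]
Pivot columns: 1, 2, 3 → 3 pivots.
dim(Col(A)) = number of pivot columns = 3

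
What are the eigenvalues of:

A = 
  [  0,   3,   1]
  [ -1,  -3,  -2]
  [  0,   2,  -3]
λ = -1, (-5 + i√19)/2, (-5 - i√19)/2  (≈ -1, -2.5 + 2.179i, -2.5 - 2.179i)

Characteristic polynomial: det(λI - A) = λ³ + 6λ² + 16λ + 11
Testing integer divisors of the constant term: p(-1) = 0, so (λ + 1) is a factor:
p(λ) = (λ + 1)(λ² + 5λ + 11)
λ² + 5λ + 11 = 0  ⇒  λ = (-5 ± √((5)² - 4·(11)))/2 = (-5 ± √(-19))/2
  = (-5 + i√19)/2,  (-5 - i√19)/2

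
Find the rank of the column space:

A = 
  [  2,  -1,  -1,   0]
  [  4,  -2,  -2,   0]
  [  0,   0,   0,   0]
Row reduce:
R2 → R2 - (2)·R1
REF = 
  [  2,  -1,  -1,   0]
  [  0,   0,   0,   0]
  [  0,   0,   0,   0]
Pivot columns: 1 → 1 pivot.
dim(Col(A)) = number of pivot columns = 1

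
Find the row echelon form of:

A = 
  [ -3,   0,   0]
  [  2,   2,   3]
Row operations:
R2 → R2 + (2/3)·R1

Resulting echelon form:
REF = 
  [ -3,   0,   0]
  [  0,   2,   3]

Rank = 2 (number of non-zero pivot rows).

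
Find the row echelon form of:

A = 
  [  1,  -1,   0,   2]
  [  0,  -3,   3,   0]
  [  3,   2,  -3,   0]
Row operations:
R3 → R3 - (3)·R1
R3 → R3 + (5/3)·R2

Resulting echelon form:
REF = 
  [  1,  -1,   0,   2]
  [  0,  -3,   3,   0]
  [  0,   0,   2,  -6]

Rank = 3 (number of non-zero pivot rows).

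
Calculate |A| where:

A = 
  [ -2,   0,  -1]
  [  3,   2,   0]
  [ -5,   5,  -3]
Cofactor expansion along row 1:
det(A) = (-2)·((2)(-3) - (0)(5)) - (0)·((3)(-3) - (0)(-5)) + (-1)·((3)(5) - (2)(-5))
  = (-2)(-6) - (0)(-9) + (-1)(25)
  = -13

det(A) = -13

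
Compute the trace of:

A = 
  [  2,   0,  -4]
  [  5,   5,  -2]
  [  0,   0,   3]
10

tr(A) = 2 + 5 + 3 = 10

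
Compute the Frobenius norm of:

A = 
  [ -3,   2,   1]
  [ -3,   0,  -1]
||A||_F = 4.899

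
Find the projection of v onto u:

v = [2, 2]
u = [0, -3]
v·u = (2)(0) + (2)(-3) = -6
u·u = (0)² + (-3)² = 9
proj_u(v) = (v·u / u·u) × u = (-6/9) × u = (-2/3) × u

proj_u(v) = [0, 2]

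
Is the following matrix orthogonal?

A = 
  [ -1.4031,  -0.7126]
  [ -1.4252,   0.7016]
No

AᵀA = 
  [  3.9999,  -0.0001]
  [ -0.0001,   1]
≠ I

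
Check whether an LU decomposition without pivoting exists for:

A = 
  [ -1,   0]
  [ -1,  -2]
Yes.
A[1,1] = -1 ≠ 0, so Gaussian elimination proceeds without a row swap: multiplier ℓ₂₁ = (-1)/(-1) = 1, and U[2,2] = -2 - (1)(0) = -2.
L = 
  [  1,   0]
  [  1,   1]
U = 
  [ -1,   0]
  [  0,  -2]
Check row 2 of LU: [(1)(-1), (1)(0) + (-2)] = [-1, -2] = row 2 of A ✓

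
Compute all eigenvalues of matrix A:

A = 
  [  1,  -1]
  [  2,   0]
tr(A) = 1, det(A) = 2
Characteristic polynomial: λ² - tr(A)λ + det(A) = λ² - λ + 2
λ² - λ + 2 = 0  ⇒  λ = (1 ± √((-1)² - 4·(2)))/2 = (1 ± √(-7))/2
  = (1 + i√7)/2,  (1 - i√7)/2

λ = (1 + i√7)/2, (1 - i√7)/2  (≈ 0.5 + 1.323i, 0.5 - 1.323i)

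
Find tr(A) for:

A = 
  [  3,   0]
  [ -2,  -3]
0

tr(A) = 3 + -3 = 0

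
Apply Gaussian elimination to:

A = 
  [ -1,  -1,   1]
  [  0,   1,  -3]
Row operations:
No row operations needed (already in echelon form).

Resulting echelon form:
REF = 
  [ -1,  -1,   1]
  [  0,   1,  -3]

Rank = 2 (number of non-zero pivot rows).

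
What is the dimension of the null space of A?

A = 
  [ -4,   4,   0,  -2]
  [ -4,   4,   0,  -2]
nullity(A) = 3

Row reduce:
R2 → R2 - (1)·R1
REF = 
  [ -4,   4,   0,  -2]
  [  0,   0,   0,   0]
Pivot columns: 1 → 1 pivot.
rank(A) = 1, so nullity(A) = 4 - 1 = 3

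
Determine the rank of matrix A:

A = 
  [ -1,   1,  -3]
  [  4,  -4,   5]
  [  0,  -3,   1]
Row reduce:
R2 → R2 + (4)·R1
Swap R2 ↔ R3
REF = 
  [ -1,   1,  -3]
  [  0,  -3,   1]
  [  0,   0,  -7]
Pivot columns: 1, 2, 3 → 3 pivots.

rank(A) = 3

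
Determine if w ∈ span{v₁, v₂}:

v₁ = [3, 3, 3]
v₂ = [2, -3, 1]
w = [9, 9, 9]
Yes

Form the augmented matrix and row-reduce:
[v₁|v₂|w] = 
  [  3,   2,   9]
  [  3,  -3,   9]
  [  3,   1,   9]
R2 → R2 - (1)·R1
R3 → R3 - (1)·R1
R3 → R3 - (1/5)·R2
REF = 
  [  3,   2,   9]
  [  0,  -5,   0]
  [  0,   0,   0]

No row of the form [0 0 | nonzero], so the system is consistent. Back-substitution gives c₁ = 3, c₂ = 0: w = (3)·v₁ + (0)·v₂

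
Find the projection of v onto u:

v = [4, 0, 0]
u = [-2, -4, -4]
proj_u(v) = [4/9, 8/9, 8/9]

v·u = (4)(-2) + (0)(-4) + (0)(-4) = -8
u·u = (-2)² + (-4)² + (-4)² = 36
proj_u(v) = (v·u / u·u) × u = (-8/36) × u = (-2/9) × u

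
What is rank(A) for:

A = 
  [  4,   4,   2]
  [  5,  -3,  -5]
Row reduce:
R2 → R2 - (5/4)·R1
REF = 
  [    4,     4,     2]
  [    0,    -8, -15/2]
Pivot columns: 1, 2 → 2 pivots.

rank(A) = 2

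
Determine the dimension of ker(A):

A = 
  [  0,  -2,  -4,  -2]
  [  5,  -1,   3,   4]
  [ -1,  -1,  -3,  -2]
nullity(A) = 2

Row reduce:
Swap R1 ↔ R2
R3 → R3 + (1/5)·R1
R3 → R3 - (3/5)·R2
REF = 
  [  5,  -1,   3,   4]
  [  0,  -2,  -4,  -2]
  [  0,   0,   0,   0]
Pivot columns: 1, 2 → 2 pivots.
rank(A) = 2, so nullity(A) = 4 - 2 = 2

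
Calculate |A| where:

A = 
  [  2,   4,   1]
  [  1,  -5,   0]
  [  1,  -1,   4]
Cofactor expansion along row 1:
det(A) = (2)·((-5)(4) - (0)(-1)) - (4)·((1)(4) - (0)(1)) + (1)·((1)(-1) - (-5)(1))
  = (2)(-20) - (4)(4) + (1)(4)
  = -52

det(A) = -52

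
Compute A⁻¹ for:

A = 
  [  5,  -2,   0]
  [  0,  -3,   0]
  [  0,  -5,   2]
det(A) = (5)·((-3)(2) - (0)(-5)) - (-2)·((0)(2) - (0)(0)) + (0)·((0)(-5) - (-3)(0))
  = (5)(-6) - (-2)(0) + (0)(0)
  = -30
det(A) = -30 ≠ 0, so A is invertible.

Cofactors Cᵢⱼ = (-1)ⁱ⁺ʲ·Mᵢⱼ:
C = 
  [ -6,   0,   0]
  [  4,  10,  25]
  [  0,   0, -15]

adj(A) = Cᵀ:
adj(A) = 
  [ -6,   4,   0]
  [  0,  10,   0]
  [  0,  25, -15]

A⁻¹ = (-1/30) · adj(A):
A⁻¹ = 
  [  1/5, -2/15,     0]
  [    0,  -1/3,     0]
  [    0,  -5/6,   1/2]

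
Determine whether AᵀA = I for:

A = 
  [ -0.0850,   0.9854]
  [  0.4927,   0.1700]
No

AᵀA = 
  [  0.2500,   0]
  [  0,   0.9999]
≠ I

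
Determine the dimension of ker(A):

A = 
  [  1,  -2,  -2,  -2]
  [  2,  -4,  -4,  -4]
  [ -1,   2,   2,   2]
nullity(A) = 3

Row reduce:
R2 → R2 - (2)·R1
R3 → R3 + (1)·R1
REF = 
  [  1,  -2,  -2,  -2]
  [  0,   0,   0,   0]
  [  0,   0,   0,   0]
Pivot columns: 1 → 1 pivot.
rank(A) = 1, so nullity(A) = 4 - 1 = 3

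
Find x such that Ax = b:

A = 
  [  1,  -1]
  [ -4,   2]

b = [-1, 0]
x = [1, 2]

Row reduce the augmented matrix [A|b]:
R2 → R2 + (4)·R1
REF = 
  [  1,  -1,  -1]
  [  0,  -2,  -4]

Back-substitution:
x₂ = (-4) / (-2) = 2
x₁ = (-1 - (-1)(2)) / 1 = 1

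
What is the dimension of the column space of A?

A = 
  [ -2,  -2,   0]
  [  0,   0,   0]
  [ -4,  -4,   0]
dim(Col(A)) = 1

Row reduce:
R3 → R3 - (2)·R1
REF = 
  [ -2,  -2,   0]
  [  0,   0,   0]
  [  0,   0,   0]
Pivot columns: 1 → 1 pivot.
dim(Col(A)) = number of pivot columns = 1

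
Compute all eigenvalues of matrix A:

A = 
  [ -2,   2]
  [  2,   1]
λ = 2, -3

tr(A) = -1, det(A) = -6
Characteristic polynomial: λ² - tr(A)λ + det(A) = λ² + λ - 6
λ² + λ - 6 = (λ + 3)(λ - 2)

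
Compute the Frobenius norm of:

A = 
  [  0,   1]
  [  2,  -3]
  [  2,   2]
||A||_F = 4.69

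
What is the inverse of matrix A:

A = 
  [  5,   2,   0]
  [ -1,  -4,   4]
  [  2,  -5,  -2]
det(A) = (5)·((-4)(-2) - (4)(-5)) - (2)·((-1)(-2) - (4)(2)) + (0)·((-1)(-5) - (-4)(2))
  = (5)(28) - (2)(-6) + (0)(13)
  = 152
det(A) = 152 ≠ 0, so A is invertible.

Cofactors Cᵢⱼ = (-1)ⁱ⁺ʲ·Mᵢⱼ:
C = 
  [ 28,   6,  13]
  [  4, -10,  29]
  [  8, -20, -18]

adj(A) = Cᵀ:
adj(A) = 
  [ 28,   4,   8]
  [  6, -10, -20]
  [ 13,  29, -18]

A⁻¹ = (1/152) · adj(A):
A⁻¹ = 
  [  7/38,   1/38,   1/19]
  [  3/76,  -5/76,  -5/38]
  [13/152, 29/152,  -9/76]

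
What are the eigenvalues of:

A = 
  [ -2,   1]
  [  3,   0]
λ = 1, -3

tr(A) = -2, det(A) = -3
Characteristic polynomial: λ² - tr(A)λ + det(A) = λ² + 2λ - 3
λ² + 2λ - 3 = (λ + 3)(λ - 1)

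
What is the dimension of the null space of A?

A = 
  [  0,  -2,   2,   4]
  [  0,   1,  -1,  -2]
nullity(A) = 3

Row reduce:
R2 → R2 + (1/2)·R1
REF = 
  [  0,  -2,   2,   4]
  [  0,   0,   0,   0]
Pivot columns: 2 → 1 pivot.
rank(A) = 1, so nullity(A) = 4 - 1 = 3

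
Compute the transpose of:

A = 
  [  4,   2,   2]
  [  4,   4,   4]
Aᵀ = 
  [  4,   4]
  [  2,   4]
  [  2,   4]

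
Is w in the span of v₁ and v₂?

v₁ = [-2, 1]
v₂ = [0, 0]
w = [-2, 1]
Yes

Form the augmented matrix and row-reduce:
[v₁|v₂|w] = 
  [ -2,   0,  -2]
  [  1,   0,   1]
R2 → R2 + (1/2)·R1
REF = 
  [ -2,   0,  -2]
  [  0,   0,   0]

No row of the form [0 0 | nonzero], so the system is consistent. Back-substitution gives c₁ = 1, c₂ = 0: w = (1)·v₁ + (0)·v₂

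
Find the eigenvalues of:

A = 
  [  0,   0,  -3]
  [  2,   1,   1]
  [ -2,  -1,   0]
Characteristic polynomial: det(λI - A) = λ³ - λ² - 5λ
The constant term is 0, so λ = 0 is a root: p(λ) = λ(λ² - λ - 5)
λ² - λ - 5 = 0  ⇒  λ = (1 ± √((-1)² - 4·(-5)))/2 = (1 ± √(21))/2
  = (1 + √21)/2,  (1 - √21)/2

λ = 0, (1 + √21)/2, (1 - √21)/2  (≈ 0, 2.791, -1.791)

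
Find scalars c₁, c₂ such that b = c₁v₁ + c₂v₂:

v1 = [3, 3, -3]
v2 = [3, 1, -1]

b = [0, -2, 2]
c1 = -1, c2 = 1

b = -1·v1 + 1·v2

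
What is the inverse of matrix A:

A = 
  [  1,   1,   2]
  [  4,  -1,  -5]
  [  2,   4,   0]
det(A) = (1)·((-1)(0) - (-5)(4)) - (1)·((4)(0) - (-5)(2)) + (2)·((4)(4) - (-1)(2))
  = (1)(20) - (1)(10) + (2)(18)
  = 46
det(A) = 46 ≠ 0, so A is invertible.

Cofactors Cᵢⱼ = (-1)ⁱ⁺ʲ·Mᵢⱼ:
C = 
  [ 20, -10,  18]
  [  8,  -4,  -2]
  [ -3,  13,  -5]

adj(A) = Cᵀ:
adj(A) = 
  [ 20,   8,  -3]
  [-10,  -4,  13]
  [ 18,  -2,  -5]

A⁻¹ = (1/46) · adj(A):
A⁻¹ = 
  [10/23,  4/23, -3/46]
  [-5/23, -2/23, 13/46]
  [ 9/23, -1/23, -5/46]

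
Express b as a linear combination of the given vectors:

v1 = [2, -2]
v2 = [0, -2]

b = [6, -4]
c1 = 3, c2 = -1

b = 3·v1 + -1·v2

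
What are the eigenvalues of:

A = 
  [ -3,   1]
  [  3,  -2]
λ = (-5 + √13)/2, (-5 - √13)/2  (≈ -0.6972, -4.303)

tr(A) = -5, det(A) = 3
Characteristic polynomial: λ² - tr(A)λ + det(A) = λ² + 5λ + 3
λ² + 5λ + 3 = 0  ⇒  λ = (-5 ± √((5)² - 4·(3)))/2 = (-5 ± √(13))/2
  = (-5 + √13)/2,  (-5 - √13)/2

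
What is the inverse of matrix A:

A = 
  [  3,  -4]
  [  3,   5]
det(A) = (3)(5) - (-4)(3) = 27
For a 2×2 matrix, A⁻¹ = (1/det(A)) · [[d, -b], [-c, a]]
    = (1/27) · [[5, 4], [-3, 3]]

A⁻¹ = 
  [5/27, 4/27]
  [-1/9,  1/9]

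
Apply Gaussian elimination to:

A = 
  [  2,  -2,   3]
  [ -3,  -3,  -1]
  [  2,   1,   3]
Row operations:
R2 → R2 + (3/2)·R1
R3 → R3 - (1)·R1
R3 → R3 + (1/2)·R2

Resulting echelon form:
REF = 
  [  2,  -2,   3]
  [  0,  -6, 7/2]
  [  0,   0, 7/4]

Rank = 3 (number of non-zero pivot rows).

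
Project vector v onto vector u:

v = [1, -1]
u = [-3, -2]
proj_u(v) = [3/13, 2/13]

v·u = (1)(-3) + (-1)(-2) = -1
u·u = (-3)² + (-2)² = 13
proj_u(v) = (v·u / u·u) × u = (-1/13) × u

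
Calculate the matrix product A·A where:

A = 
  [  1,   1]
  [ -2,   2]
A² = A·A:
A²[1,1] = (1)(1) + (1)(-2) = -1
A²[1,2] = (1)(1) + (1)(2) = 3
A²[2,1] = (-2)(1) + (2)(-2) = -6
A²[2,2] = (-2)(1) + (2)(2) = 2
A² = 
  [ -1,   3]
  [ -6,   2]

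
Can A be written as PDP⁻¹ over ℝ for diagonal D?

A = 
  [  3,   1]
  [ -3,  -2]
Yes

tr(A) = 1, det(A) = -3
Characteristic polynomial: λ² - tr(A)λ + det(A) = λ² - λ - 3
λ² - λ - 3 = 0  ⇒  λ = (1 ± √((-1)² - 4·(-3)))/2 = (1 ± √(13))/2
  = (1 + √13)/2,  (1 - √13)/2
Eigenvalues: (1 + √13)/2, (1 - √13)/2  (≈ 2.303, -1.303)
The two irrational eigenvalues are distinct (simple), so each has alg. mult. = geom. mult. = 1.
Sum of geometric multiplicities equals n, so A has n independent eigenvectors.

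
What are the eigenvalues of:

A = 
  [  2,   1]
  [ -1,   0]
tr(A) = 2, det(A) = 1
Characteristic polynomial: λ² - tr(A)λ + det(A) = λ² - 2λ + 1
λ² - 2λ + 1 = (λ - 1)²

λ = 1, 1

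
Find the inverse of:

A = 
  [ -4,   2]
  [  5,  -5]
det(A) = (-4)(-5) - (2)(5) = 10
For a 2×2 matrix, A⁻¹ = (1/det(A)) · [[d, -b], [-c, a]]
    = (1/10) · [[-5, -2], [-5, -4]]

A⁻¹ = 
  [-1/2, -1/5]
  [-1/2, -2/5]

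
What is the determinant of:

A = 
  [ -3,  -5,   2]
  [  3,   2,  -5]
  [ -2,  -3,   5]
Cofactor expansion along row 1:
det(A) = (-3)·((2)(5) - (-5)(-3)) - (-5)·((3)(5) - (-5)(-2)) + (2)·((3)(-3) - (2)(-2))
  = (-3)(-5) - (-5)(5) + (2)(-5)
  = 30

det(A) = 30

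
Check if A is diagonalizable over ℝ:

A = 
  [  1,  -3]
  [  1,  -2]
No

tr(A) = -1, det(A) = 1
Characteristic polynomial: λ² - tr(A)λ + det(A) = λ² + λ + 1
λ² + λ + 1 = 0  ⇒  λ = (-1 ± √((1)² - 4·(1)))/2 = (-1 ± √(-3))/2
  = (-1 + i√3)/2,  (-1 - i√3)/2
Eigenvalues: (-1 + i√3)/2, (-1 - i√3)/2  (≈ -0.5 + 0.866i, -0.5 - 0.866i)
Has complex eigenvalues (not diagonalizable over ℝ).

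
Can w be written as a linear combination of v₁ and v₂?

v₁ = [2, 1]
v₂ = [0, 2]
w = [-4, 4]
Yes

Form the augmented matrix and row-reduce:
[v₁|v₂|w] = 
  [  2,   0,  -4]
  [  1,   2,   4]
R2 → R2 - (1/2)·R1
REF = 
  [  2,   0,  -4]
  [  0,   2,   6]

No row of the form [0 0 | nonzero], so the system is consistent. Back-substitution gives c₁ = -2, c₂ = 3: w = (-2)·v₁ + (3)·v₂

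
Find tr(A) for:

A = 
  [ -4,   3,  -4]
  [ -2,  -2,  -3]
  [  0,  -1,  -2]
-8

tr(A) = -4 + -2 + -2 = -8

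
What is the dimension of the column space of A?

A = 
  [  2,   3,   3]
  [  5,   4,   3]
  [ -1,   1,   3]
dim(Col(A)) = 3

Row reduce:
R2 → R2 - (5/2)·R1
R3 → R3 + (1/2)·R1
R3 → R3 + (5/7)·R2
REF = 
  [   2,    3,    3]
  [   0, -7/2, -9/2]
  [   0,    0,  9/7]
Pivot columns: 1, 2, 3 → 3 pivots.
dim(Col(A)) = number of pivot columns = 3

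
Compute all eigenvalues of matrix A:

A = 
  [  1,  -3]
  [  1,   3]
tr(A) = 4, det(A) = 6
Characteristic polynomial: λ² - tr(A)λ + det(A) = λ² - 4λ + 6
λ² - 4λ + 6 = 0  ⇒  λ = (4 ± √((-4)² - 4·(6)))/2 = (4 ± √(-8))/2
  = 2 + i√2,  2 - i√2

λ = 2 + i√2, 2 - i√2  (≈ 2 + 1.414i, 2 - 1.414i)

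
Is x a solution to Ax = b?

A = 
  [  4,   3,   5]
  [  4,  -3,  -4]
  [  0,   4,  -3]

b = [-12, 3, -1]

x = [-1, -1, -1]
Yes

Ax = [-12, 3, -1] = b ✓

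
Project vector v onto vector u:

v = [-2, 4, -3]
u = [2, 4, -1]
proj_u(v) = [10/7, 20/7, -5/7]

v·u = (-2)(2) + (4)(4) + (-3)(-1) = 15
u·u = (2)² + (4)² + (-1)² = 21
proj_u(v) = (v·u / u·u) × u = (15/21) × u = (5/7) × u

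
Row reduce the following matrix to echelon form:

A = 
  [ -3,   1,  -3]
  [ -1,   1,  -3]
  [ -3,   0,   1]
Row operations:
R2 → R2 - (1/3)·R1
R3 → R3 - (1)·R1
R3 → R3 + (3/2)·R2

Resulting echelon form:
REF = 
  [ -3,   1,  -3]
  [  0, 2/3,  -2]
  [  0,   0,   1]

Rank = 3 (number of non-zero pivot rows).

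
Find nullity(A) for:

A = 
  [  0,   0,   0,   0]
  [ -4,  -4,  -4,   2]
nullity(A) = 3

Row reduce:
Swap R1 ↔ R2
REF = 
  [ -4,  -4,  -4,   2]
  [  0,   0,   0,   0]
Pivot columns: 1 → 1 pivot.
rank(A) = 1, so nullity(A) = 4 - 1 = 3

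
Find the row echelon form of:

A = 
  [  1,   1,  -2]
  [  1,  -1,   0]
Row operations:
R2 → R2 - (1)·R1

Resulting echelon form:
REF = 
  [  1,   1,  -2]
  [  0,  -2,   2]

Rank = 2 (number of non-zero pivot rows).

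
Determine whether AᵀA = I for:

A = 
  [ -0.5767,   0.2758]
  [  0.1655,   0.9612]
No

AᵀA = 
  [  0.3600,   0]
  [  0,   1]
≠ I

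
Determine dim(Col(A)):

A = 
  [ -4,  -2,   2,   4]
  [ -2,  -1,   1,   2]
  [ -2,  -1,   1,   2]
Row reduce:
R2 → R2 - (1/2)·R1
R3 → R3 - (1/2)·R1
REF = 
  [ -4,  -2,   2,   4]
  [  0,   0,   0,   0]
  [  0,   0,   0,   0]
Pivot columns: 1 → 1 pivot.
dim(Col(A)) = number of pivot columns = 1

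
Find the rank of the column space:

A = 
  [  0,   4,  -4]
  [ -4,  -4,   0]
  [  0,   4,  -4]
Row reduce:
Swap R1 ↔ R2
R3 → R3 - (1)·R2
REF = 
  [ -4,  -4,   0]
  [  0,   4,  -4]
  [  0,   0,   0]
Pivot columns: 1, 2 → 2 pivots.
dim(Col(A)) = number of pivot columns = 2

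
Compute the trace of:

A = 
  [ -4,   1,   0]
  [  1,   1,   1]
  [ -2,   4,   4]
1

tr(A) = -4 + 1 + 4 = 1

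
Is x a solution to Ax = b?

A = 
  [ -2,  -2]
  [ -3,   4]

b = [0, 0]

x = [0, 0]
Yes

Ax = [0, 0] = b ✓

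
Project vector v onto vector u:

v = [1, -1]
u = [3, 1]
v·u = (1)(3) + (-1)(1) = 2
u·u = (3)² + (1)² = 10
proj_u(v) = (v·u / u·u) × u = (2/10) × u = (1/5) × u

proj_u(v) = [3/5, 1/5]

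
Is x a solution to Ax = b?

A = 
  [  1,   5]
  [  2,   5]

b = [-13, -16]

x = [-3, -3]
No

Ax = [-18, -21] ≠ b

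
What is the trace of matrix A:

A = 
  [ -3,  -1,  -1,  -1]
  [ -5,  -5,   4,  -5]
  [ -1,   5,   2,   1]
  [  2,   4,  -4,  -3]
-9

tr(A) = -3 + -5 + 2 + -3 = -9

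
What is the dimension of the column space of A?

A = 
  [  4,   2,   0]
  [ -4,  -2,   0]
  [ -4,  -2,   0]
dim(Col(A)) = 1

Row reduce:
R2 → R2 + (1)·R1
R3 → R3 + (1)·R1
REF = 
  [  4,   2,   0]
  [  0,   0,   0]
  [  0,   0,   0]
Pivot columns: 1 → 1 pivot.
dim(Col(A)) = number of pivot columns = 1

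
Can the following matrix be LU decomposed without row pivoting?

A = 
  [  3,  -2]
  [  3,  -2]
Yes.
A[1,1] = 3 ≠ 0, so Gaussian elimination proceeds without a row swap: multiplier ℓ₂₁ = (3)/(3) = 1, and U[2,2] = -2 - (1)(-2) = 0.
L = 
  [  1,   0]
  [  1,   1]
U = 
  [  3,  -2]
  [  0,   0]
Check row 2 of LU: [(1)(3), (1)(-2) + 0] = [3, -2] = row 2 of A ✓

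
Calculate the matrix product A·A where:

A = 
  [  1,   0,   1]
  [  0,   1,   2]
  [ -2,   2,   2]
A² = A·A:
A²[1,1] = (1)(1) + (0)(0) + (1)(-2) = -1
A²[1,2] = (1)(0) + (0)(1) + (1)(2) = 2
A²[1,3] = (1)(1) + (0)(2) + (1)(2) = 3
A²[2,1] = (0)(1) + (1)(0) + (2)(-2) = -4
A²[2,2] = (0)(0) + (1)(1) + (2)(2) = 5
A²[2,3] = (0)(1) + (1)(2) + (2)(2) = 6
A²[3,1] = (-2)(1) + (2)(0) + (2)(-2) = -6
A²[3,2] = (-2)(0) + (2)(1) + (2)(2) = 6
A²[3,3] = (-2)(1) + (2)(2) + (2)(2) = 6
A² = 
  [ -1,   2,   3]
  [ -4,   5,   6]
  [ -6,   6,   6]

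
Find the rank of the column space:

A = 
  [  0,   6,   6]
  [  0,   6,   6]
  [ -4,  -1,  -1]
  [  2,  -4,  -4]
Row reduce:
Swap R1 ↔ R3
R4 → R4 + (1/2)·R1
R3 → R3 - (1)·R2
R4 → R4 + (3/4)·R2
REF = 
  [ -4,  -1,  -1]
  [  0,   6,   6]
  [  0,   0,   0]
  [  0,   0,   0]
Pivot columns: 1, 2 → 2 pivots.
dim(Col(A)) = number of pivot columns = 2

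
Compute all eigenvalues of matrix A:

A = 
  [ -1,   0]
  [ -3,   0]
λ = 0, -1

tr(A) = -1, det(A) = 0
Characteristic polynomial: λ² - tr(A)λ + det(A) = λ² + λ
λ² + λ = λ(λ + 1)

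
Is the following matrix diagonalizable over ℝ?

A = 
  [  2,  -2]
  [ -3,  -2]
Yes

tr(A) = 0, det(A) = -10
Characteristic polynomial: λ² - tr(A)λ + det(A) = λ² - 10
λ² - 10 = 0  ⇒  λ = (0 ± √((0)² - 4·(-10)))/2 = (0 ± √(40))/2
  = √10,  -√10
Eigenvalues: √10, -√10  (≈ 3.162, -3.162)
The two irrational eigenvalues are distinct (simple), so each has alg. mult. = geom. mult. = 1.
Sum of geometric multiplicities equals n, so A has n independent eigenvectors.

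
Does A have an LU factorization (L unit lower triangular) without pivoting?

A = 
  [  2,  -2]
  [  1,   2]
Yes.
A[1,1] = 2 ≠ 0, so Gaussian elimination proceeds without a row swap: multiplier ℓ₂₁ = (1)/(2) = 1/2, and U[2,2] = 2 - (1/2)(-2) = 3.
L = 
  [  1,   0]
  [1/2,   1]
U = 
  [  2,  -2]
  [  0,   3]
Check row 2 of LU: [(1/2)(2), (1/2)(-2) + 3] = [1, 2] = row 2 of A ✓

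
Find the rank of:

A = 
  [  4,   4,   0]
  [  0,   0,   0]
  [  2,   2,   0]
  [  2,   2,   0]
Row reduce:
R3 → R3 - (1/2)·R1
R4 → R4 - (1/2)·R1
REF = 
  [  4,   4,   0]
  [  0,   0,   0]
  [  0,   0,   0]
  [  0,   0,   0]
Pivot columns: 1 → 1 pivot.

rank(A) = 1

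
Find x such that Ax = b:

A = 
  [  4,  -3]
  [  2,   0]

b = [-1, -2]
Row reduce the augmented matrix [A|b]:
R2 → R2 - (1/2)·R1
REF = 
  [   4,   -3,   -1]
  [   0,  3/2, -3/2]

Back-substitution:
x₂ = (-3/2) / (3/2) = -1
x₁ = (-1 - (-3)(-1)) / 4 = -1

x = [-1, -1]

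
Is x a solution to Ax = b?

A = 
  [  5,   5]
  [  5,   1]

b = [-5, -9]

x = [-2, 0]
No

Ax = [-10, -10] ≠ b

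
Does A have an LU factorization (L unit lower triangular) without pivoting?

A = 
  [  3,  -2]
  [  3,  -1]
Yes.
A[1,1] = 3 ≠ 0, so Gaussian elimination proceeds without a row swap: multiplier ℓ₂₁ = (3)/(3) = 1, and U[2,2] = -1 - (1)(-2) = 1.
L = 
  [  1,   0]
  [  1,   1]
U = 
  [  3,  -2]
  [  0,   1]
Check row 2 of LU: [(1)(3), (1)(-2) + 1] = [3, -1] = row 2 of A ✓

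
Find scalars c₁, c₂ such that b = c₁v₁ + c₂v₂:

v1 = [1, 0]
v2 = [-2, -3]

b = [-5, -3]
c1 = -3, c2 = 1

b = -3·v1 + 1·v2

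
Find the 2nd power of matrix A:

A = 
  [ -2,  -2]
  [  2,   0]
A² = A·A:
A²[1,1] = (-2)(-2) + (-2)(2) = 0
A²[1,2] = (-2)(-2) + (-2)(0) = 4
A²[2,1] = (2)(-2) + (0)(2) = -4
A²[2,2] = (2)(-2) + (0)(0) = -4
A² = 
  [  0,   4]
  [ -4,  -4]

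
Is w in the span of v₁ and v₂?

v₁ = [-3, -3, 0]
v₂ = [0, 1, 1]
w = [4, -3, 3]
No

Form the augmented matrix and row-reduce:
[v₁|v₂|w] = 
  [ -3,   0,   4]
  [ -3,   1,  -3]
  [  0,   1,   3]
R2 → R2 - (1)·R1
R3 → R3 - (1)·R2
REF = 
  [ -3,   0,   4]
  [  0,   1,  -7]
  [  0,   0,  10]

Row 3 reads [0 0 | 10], i.e. 0 = 10, so the system is inconsistent and w ∉ span{v₁, v₂}.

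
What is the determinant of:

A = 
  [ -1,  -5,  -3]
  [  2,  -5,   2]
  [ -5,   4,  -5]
34

Cofactor expansion along row 1:
det(A) = (-1)·((-5)(-5) - (2)(4)) - (-5)·((2)(-5) - (2)(-5)) + (-3)·((2)(4) - (-5)(-5))
  = (-1)(17) - (-5)(0) + (-3)(-17)
  = 34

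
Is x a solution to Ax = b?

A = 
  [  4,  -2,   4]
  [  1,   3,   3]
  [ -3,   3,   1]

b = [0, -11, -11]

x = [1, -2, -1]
No

Ax = [4, -8, -10] ≠ b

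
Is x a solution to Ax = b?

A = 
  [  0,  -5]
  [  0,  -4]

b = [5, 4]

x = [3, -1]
Yes

Ax = [5, 4] = b ✓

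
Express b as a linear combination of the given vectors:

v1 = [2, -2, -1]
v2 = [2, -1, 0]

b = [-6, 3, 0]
c1 = 0, c2 = -3

b = 0·v1 + -3·v2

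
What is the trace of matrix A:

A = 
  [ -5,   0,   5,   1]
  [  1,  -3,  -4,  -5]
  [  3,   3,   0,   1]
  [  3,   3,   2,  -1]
-9

tr(A) = -5 + -3 + 0 + -1 = -9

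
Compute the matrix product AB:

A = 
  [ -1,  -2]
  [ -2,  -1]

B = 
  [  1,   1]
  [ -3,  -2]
AB = 
  [  5,   3]
  [  1,   0]

A is 2×2 and B is 2×2, so AB is 2×2. Each entry is (row of A)·(column of B):
AB[1,1] = (-1)(1) + (-2)(-3) = 5
AB[1,2] = (-1)(1) + (-2)(-2) = 3
AB[2,1] = (-2)(1) + (-1)(-3) = 1
AB[2,2] = (-2)(1) + (-1)(-2) = 0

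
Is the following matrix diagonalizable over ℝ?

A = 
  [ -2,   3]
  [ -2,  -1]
No

tr(A) = -3, det(A) = 8
Characteristic polynomial: λ² - tr(A)λ + det(A) = λ² + 3λ + 8
λ² + 3λ + 8 = 0  ⇒  λ = (-3 ± √((3)² - 4·(8)))/2 = (-3 ± √(-23))/2
  = (-3 + i√23)/2,  (-3 - i√23)/2
Eigenvalues: (-3 + i√23)/2, (-3 - i√23)/2  (≈ -1.5 + 2.398i, -1.5 - 2.398i)
Has complex eigenvalues (not diagonalizable over ℝ).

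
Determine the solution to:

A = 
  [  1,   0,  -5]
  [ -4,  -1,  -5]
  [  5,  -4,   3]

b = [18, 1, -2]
x = [3, 2, -3]

Row reduce the augmented matrix [A|b]:
R2 → R2 + (4)·R1
R3 → R3 - (5)·R1
R3 → R3 - (4)·R2
REF = 
  [   1,    0,   -5,   18]
  [   0,   -1,  -25,   73]
  [   0,    0,  128, -384]

Back-substitution:
x₃ = (-384) / 128 = -3
x₂ = (73 - (-25)(-3)) / (-1) = 2
x₁ = (18 - (0)(2) - (-5)(-3)) / 1 = 3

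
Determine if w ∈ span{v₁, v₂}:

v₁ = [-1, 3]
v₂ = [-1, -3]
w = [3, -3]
Yes

Form the augmented matrix and row-reduce:
[v₁|v₂|w] = 
  [ -1,  -1,   3]
  [  3,  -3,  -3]
R2 → R2 + (3)·R1
REF = 
  [ -1,  -1,   3]
  [  0,  -6,   6]

No row of the form [0 0 | nonzero], so the system is consistent. Back-substitution gives c₁ = -2, c₂ = -1: w = (-2)·v₁ + (-1)·v₂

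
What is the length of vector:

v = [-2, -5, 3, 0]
6.164

||v||₂ = √((-2)² + (-5)² + (3)² + (0)²) = √38 = 6.164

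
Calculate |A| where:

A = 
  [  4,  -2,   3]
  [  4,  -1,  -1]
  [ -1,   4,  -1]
Cofactor expansion along row 1:
det(A) = (4)·((-1)(-1) - (-1)(4)) - (-2)·((4)(-1) - (-1)(-1)) + (3)·((4)(4) - (-1)(-1))
  = (4)(5) - (-2)(-5) + (3)(15)
  = 55

det(A) = 55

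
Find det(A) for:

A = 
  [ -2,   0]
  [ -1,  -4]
8

For a 2×2 matrix, det = ad - bc = (-2)(-4) - (0)(-1) = 8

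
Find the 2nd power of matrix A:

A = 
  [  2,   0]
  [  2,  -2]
A² = A·A:
A²[1,1] = (2)(2) + (0)(2) = 4
A²[1,2] = (2)(0) + (0)(-2) = 0
A²[2,1] = (2)(2) + (-2)(2) = 0
A²[2,2] = (2)(0) + (-2)(-2) = 4
A² = 
  [  4,   0]
  [  0,   4]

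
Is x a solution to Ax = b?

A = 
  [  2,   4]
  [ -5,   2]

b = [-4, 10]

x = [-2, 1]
No

Ax = [0, 12] ≠ b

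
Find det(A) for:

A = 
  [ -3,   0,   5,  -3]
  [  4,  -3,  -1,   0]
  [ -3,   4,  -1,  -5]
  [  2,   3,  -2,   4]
Cofactor expansion along row 1: det(A) = a₁₁M₁₁ - a₁₂M₁₂ + a₁₃M₁₃ - a₁₄M₁₄

M₁₁ = det[[-3, -1, 0]; [4, -1, -5]; [3, -2, 4]]
  = (-3)·((-1)(4) - (-5)(-2)) - (-1)·((4)(4) - (-5)(3)) + (0)·((4)(-2) - (-1)(3))
  = (-3)(-14) - (-1)(31) + (0)(-5)
  = 73
M₁₂ = det[[4, -1, 0]; [-3, -1, -5]; [2, -2, 4]]
  = (4)·((-1)(4) - (-5)(-2)) - (-1)·((-3)(4) - (-5)(2)) + (0)·((-3)(-2) - (-1)(2))
  = (4)(-14) - (-1)(-2) + (0)(8)
  = -58
M₁₃ = det[[4, -3, 0]; [-3, 4, -5]; [2, 3, 4]]
  = (4)·((4)(4) - (-5)(3)) - (-3)·((-3)(4) - (-5)(2)) + (0)·((-3)(3) - (4)(2))
  = (4)(31) - (-3)(-2) + (0)(-17)
  = 118
M₁₄ = det[[4, -3, -1]; [-3, 4, -1]; [2, 3, -2]]
  = (4)·((4)(-2) - (-1)(3)) - (-3)·((-3)(-2) - (-1)(2)) + (-1)·((-3)(3) - (4)(2))
  = (4)(-5) - (-3)(8) + (-1)(-17)
  = 21

det(A) = (-3)(73) - (0)(-58) + (5)(118) - (-3)(21) = 434

det(A) = 434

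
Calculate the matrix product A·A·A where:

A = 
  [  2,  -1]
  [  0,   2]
A^3 = 
  [  8, -12]
  [  0,   8]

A² = A·A:
A²[1,1] = (2)(2) + (-1)(0) = 4
A²[1,2] = (2)(-1) + (-1)(2) = -4
A²[2,1] = (0)(2) + (2)(0) = 0
A²[2,2] = (0)(-1) + (2)(2) = 4
A² = 
  [  4,  -4]
  [  0,   4]

A^3 = A^2·A:
A^3[1,1] = (4)(2) + (-4)(0) = 8
A^3[1,2] = (4)(-1) + (-4)(2) = -12
A^3[2,1] = (0)(2) + (4)(0) = 0
A^3[2,2] = (0)(-1) + (4)(2) = 8
A^3 = 
  [  8, -12]
  [  0,   8]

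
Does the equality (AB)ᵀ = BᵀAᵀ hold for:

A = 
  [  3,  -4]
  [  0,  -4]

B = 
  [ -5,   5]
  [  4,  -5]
Yes

(AB)ᵀ = 
  [-31, -16]
  [ 35,  20]

BᵀAᵀ = 
  [-31, -16]
  [ 35,  20]

Both sides are equal — this is the standard identity (AB)ᵀ = BᵀAᵀ, which holds for all A, B.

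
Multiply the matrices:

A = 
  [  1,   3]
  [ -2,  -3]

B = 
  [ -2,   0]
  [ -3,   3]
A is 2×2 and B is 2×2, so AB is 2×2. Each entry is (row of A)·(column of B):
AB[1,1] = (1)(-2) + (3)(-3) = -11
AB[1,2] = (1)(0) + (3)(3) = 9
AB[2,1] = (-2)(-2) + (-3)(-3) = 13
AB[2,2] = (-2)(0) + (-3)(3) = -9

AB = 
  [-11,   9]
  [ 13,  -9]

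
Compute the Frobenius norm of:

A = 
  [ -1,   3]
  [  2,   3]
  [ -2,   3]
||A||_F = 6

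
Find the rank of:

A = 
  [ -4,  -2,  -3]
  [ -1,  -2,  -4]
Row reduce:
R2 → R2 - (1/4)·R1
REF = 
  [   -4,    -2,    -3]
  [    0,  -3/2, -13/4]
Pivot columns: 1, 2 → 2 pivots.

rank(A) = 2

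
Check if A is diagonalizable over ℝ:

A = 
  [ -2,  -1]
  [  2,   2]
Yes

tr(A) = 0, det(A) = -2
Characteristic polynomial: λ² - tr(A)λ + det(A) = λ² - 2
λ² - 2 = 0  ⇒  λ = (0 ± √((0)² - 4·(-2)))/2 = (0 ± √(8))/2
  = √2,  -√2
Eigenvalues: √2, -√2  (≈ 1.414, -1.414)
The two irrational eigenvalues are distinct (simple), so each has alg. mult. = geom. mult. = 1.
Sum of geometric multiplicities equals n, so A has n independent eigenvectors.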